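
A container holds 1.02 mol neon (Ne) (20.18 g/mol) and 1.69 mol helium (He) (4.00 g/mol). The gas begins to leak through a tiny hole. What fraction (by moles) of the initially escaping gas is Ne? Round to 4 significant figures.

0.2118

Rate_i ∝ x_i/√M_i (Graham's law weighted by mole fraction), so the effusate composition follows n_i/√M_i.
x_Ne(eff) = (n_Ne/√M_Ne) / (n_Ne/√M_Ne + n_He/√M_He)
= (1.02/√20.18) / (1.02/√20.18 + 1.69/√4.00) = 0.2271/(0.2271 + 0.8450) = 0.2118.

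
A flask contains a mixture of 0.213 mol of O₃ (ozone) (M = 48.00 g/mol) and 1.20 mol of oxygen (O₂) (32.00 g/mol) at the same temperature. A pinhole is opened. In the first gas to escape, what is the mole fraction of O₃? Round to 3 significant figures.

0.127

Effusion rate of each component ∝ n_i/√M_i (partial pressure × 1/√M).
So x_O₃ in the escaping gas = (n_O₃/√M_O₃) / Σ(n_i/√M_i)
= (0.213/√48.00) / (0.213/√48.00 + 1.20/√32.00) = 0.03074/(0.03074 + 0.2121) = 0.127.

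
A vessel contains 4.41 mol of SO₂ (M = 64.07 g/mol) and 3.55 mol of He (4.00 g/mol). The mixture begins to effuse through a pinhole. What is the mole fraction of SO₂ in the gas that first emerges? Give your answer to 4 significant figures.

0.2369

Effusion rate of each component ∝ n_i/√M_i (partial pressure × 1/√M).
Mole fraction of SO₂ in the effusate = (n_SO₂/√M_SO₂) / (n_SO₂/√M_SO₂ + n_He/√M_He)
= (4.41/√64.07) / (4.41/√64.07 + 3.55/√4.00) = 0.5509/(0.5509 + 1.775) = 0.2369.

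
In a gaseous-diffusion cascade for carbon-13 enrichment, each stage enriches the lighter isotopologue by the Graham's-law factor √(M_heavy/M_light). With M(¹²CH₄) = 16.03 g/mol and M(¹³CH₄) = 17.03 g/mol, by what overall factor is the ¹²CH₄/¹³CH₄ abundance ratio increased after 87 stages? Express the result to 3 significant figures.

Each stage multiplies the ratio by α = √(17.03/16.03), so after 87 stages the overall factor is α^87 = (17.03/16.03)^(87/2).
= 1.06238^(87/2) = 13.9.

13.9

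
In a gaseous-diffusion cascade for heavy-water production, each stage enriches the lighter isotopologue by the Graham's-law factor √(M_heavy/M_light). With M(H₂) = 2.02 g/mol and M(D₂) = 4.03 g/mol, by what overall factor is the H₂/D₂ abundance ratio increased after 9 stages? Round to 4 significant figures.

After 9 stages the ratio has grown by (√(4.03/2.02))^9 = (4.03/2.02)^(9/2).
= 1.99505^(9/2) = 22.38.

22.38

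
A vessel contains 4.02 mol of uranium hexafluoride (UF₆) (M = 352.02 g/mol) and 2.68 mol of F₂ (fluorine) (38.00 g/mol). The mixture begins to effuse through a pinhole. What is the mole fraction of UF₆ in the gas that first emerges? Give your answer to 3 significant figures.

Rate_i ∝ x_i/√M_i (Graham's law weighted by mole fraction), so the effusate composition follows n_i/√M_i.
x_UF₆(eff) = (n_UF₆/√M_UF₆) / (n_UF₆/√M_UF₆ + n_F₂/√M_F₂)
= (4.02/√352.02) / (4.02/√352.02 + 2.68/√38.00) = 0.2143/(0.2143 + 0.4348) = 0.330.

0.330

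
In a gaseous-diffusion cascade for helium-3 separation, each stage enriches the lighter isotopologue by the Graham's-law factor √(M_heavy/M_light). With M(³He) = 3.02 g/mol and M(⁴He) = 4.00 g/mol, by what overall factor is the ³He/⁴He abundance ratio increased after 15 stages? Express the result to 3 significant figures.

Each stage multiplies the ratio by α = √(4.00/3.02), so after 15 stages the overall factor is α^15 = (4.00/3.02)^(15/2).
= 1.32450^(15/2) = 8.23.

8.23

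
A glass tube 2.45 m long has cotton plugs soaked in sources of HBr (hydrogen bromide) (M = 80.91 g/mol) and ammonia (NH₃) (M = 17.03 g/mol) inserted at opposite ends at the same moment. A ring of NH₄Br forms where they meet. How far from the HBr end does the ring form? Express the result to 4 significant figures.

Graham's law gives d_HBr/d_NH₃ = rate_HBr/rate_NH₃ = √(M_NH₃/M_HBr) = √(17.03/80.91) = 0.4588.
With d_HBr + d_NH₃ = 2.45 m, d_NH₃ = 2.45/(1 + 0.4588) = 1.679 m.
d_HBr = 2.45 − 1.679 = 0.7705 m.

0.7705 m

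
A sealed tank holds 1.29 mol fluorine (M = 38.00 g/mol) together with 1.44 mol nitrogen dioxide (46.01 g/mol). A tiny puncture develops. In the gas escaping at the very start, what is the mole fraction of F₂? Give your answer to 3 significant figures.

Rate_i ∝ x_i/√M_i (Graham's law weighted by mole fraction), so the effusate composition follows n_i/√M_i.
So x_F₂ in the escaping gas = (n_F₂/√M_F₂) / Σ(n_i/√M_i)
= (1.29/√38.00) / (1.29/√38.00 + 1.44/√46.01) = 0.2093/(0.2093 + 0.2123) = 0.496.

0.496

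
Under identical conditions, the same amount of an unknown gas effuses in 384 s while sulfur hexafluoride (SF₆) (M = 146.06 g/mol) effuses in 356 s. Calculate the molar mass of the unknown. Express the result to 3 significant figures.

170 g/mol

Graham's law gives t_X/t_SF₆ = √(M_X/M_SF₆).
384/356 = 1.079 = √(M_X/146.06)
M_X = 146.06 × 1.079² = 146.06 × 1.163 = 170 g/mol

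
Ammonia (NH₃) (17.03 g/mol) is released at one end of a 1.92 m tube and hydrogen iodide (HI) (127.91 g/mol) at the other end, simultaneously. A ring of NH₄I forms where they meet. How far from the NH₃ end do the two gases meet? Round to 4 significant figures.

1.407 m

The fronts meet when d_NH₃ + d_HI = L with d_NH₃/d_HI = √(M_HI/M_NH₃) (Graham's law). Here √(M_HI/M_NH₃) = √(127.91/17.03) = 2.741.
With d_NH₃ + d_HI = 1.92 m, d_HI = 1.92/(1 + 2.741) = 0.5133 m.
d_NH₃ = 1.92 − 0.5133 = 1.407 m.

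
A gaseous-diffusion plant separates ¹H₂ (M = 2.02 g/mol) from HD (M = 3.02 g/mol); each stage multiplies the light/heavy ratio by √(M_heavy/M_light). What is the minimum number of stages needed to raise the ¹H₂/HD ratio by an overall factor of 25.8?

Per stage α = (3.02/2.02)^(1/2) = 1.49505^0.5, giving ln α = 0.2011.
Need α^N ≥ 25.8 ⇒ N ≥ ln(25.8) / ln α = 3.250 / 0.2011 = 16.16.
Minimum whole number of stages: N = 17.

17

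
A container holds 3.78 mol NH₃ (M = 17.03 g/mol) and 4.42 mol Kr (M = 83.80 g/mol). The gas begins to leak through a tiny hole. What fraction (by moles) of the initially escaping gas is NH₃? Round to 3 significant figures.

Rate_i ∝ x_i/√M_i (Graham's law weighted by mole fraction), so the effusate composition follows n_i/√M_i.
Mole fraction of NH₃ in the effusate = (n_NH₃/√M_NH₃) / (n_NH₃/√M_NH₃ + n_Kr/√M_Kr)
= (3.78/√17.03) / (3.78/√17.03 + 4.42/√83.80) = 0.9160/(0.9160 + 0.4828) = 0.655.

0.655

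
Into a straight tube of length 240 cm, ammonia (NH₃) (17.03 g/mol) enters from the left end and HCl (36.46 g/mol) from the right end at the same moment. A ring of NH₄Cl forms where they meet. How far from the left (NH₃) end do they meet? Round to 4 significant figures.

The fronts meet when d_NH₃ + d_HCl = L with d_NH₃/d_HCl = √(M_HCl/M_NH₃) (Graham's law). Here √(M_HCl/M_NH₃) = √(36.46/17.03) = 1.463.
With d_NH₃ + d_HCl = 240 cm, d_HCl = 240/(1 + 1.463) = 97.43 cm.
d_NH₃ = 240 − 97.43 = 142.6 cm.

142.6 cm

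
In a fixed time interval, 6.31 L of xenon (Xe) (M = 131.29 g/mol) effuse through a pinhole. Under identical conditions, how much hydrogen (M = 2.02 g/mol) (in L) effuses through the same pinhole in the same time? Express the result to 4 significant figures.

Since effusion rate ∝ 1/√M, rate_H₂/rate_Xe = √(M_Xe/M_H₂) = √(131.29/2.02) = √65.00 = 8.062.
So the volume for H₂ is 6.31 × 8.062 = 50.87 L.

50.87 L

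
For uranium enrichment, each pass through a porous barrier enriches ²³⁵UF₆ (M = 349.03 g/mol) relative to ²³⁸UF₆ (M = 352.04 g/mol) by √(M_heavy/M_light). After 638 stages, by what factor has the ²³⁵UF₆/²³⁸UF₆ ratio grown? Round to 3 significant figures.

The single-stage factor is √(M_heavy/M_light), so 638 stages give [√(352.04/349.03)]^638 = (352.04/349.03)^(638/2).
= 1.00862^319 = 15.5.

15.5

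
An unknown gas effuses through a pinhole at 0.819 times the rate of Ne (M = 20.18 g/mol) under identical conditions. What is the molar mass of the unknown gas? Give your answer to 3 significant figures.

Using Graham's law: rate_X/rate_Ne = √(M_Ne/M_X).
0.819 = √(20.18/M_X)
M_X = 20.18 / 0.819² = 20.18 / 0.6708 = 30.1 g/mol

30.1 g/mol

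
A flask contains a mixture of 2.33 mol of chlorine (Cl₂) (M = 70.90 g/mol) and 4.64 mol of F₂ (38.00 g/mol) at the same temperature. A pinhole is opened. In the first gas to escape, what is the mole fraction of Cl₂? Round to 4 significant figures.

Each component's effusion rate ∝ (its partial pressure)·(1/√M) ∝ n_i/√M_i.
Mole fraction of Cl₂ in the effusate = (n_Cl₂/√M_Cl₂) / (n_Cl₂/√M_Cl₂ + n_F₂/√M_F₂)
= (2.33/√70.90) / (2.33/√70.90 + 4.64/√38.00) = 0.2767/(0.2767 + 0.7527) = 0.2688.

0.2688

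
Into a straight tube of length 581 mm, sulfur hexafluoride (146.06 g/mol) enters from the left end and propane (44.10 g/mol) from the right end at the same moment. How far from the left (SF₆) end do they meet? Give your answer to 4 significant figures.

In equal time, each gas travels a distance ∝ its rate ∝ 1/√M, so d_SF₆/d_C₃H₈ = √(M_C₃H₈/M_SF₆) = √(44.10/146.06) = 0.5495.
With d_SF₆ + d_C₃H₈ = 581 mm, d_C₃H₈ = 581/(1 + 0.5495) = 375.0 mm.
d_SF₆ = 581 − 375.0 = 206.0 mm.

206.0 mm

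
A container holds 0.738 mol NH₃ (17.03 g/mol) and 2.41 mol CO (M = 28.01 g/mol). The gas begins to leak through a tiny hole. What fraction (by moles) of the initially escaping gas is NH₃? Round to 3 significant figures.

Each component's effusion rate ∝ (its partial pressure)·(1/√M) ∝ n_i/√M_i.
So x_NH₃ in the escaping gas = (n_NH₃/√M_NH₃) / Σ(n_i/√M_i)
= (0.738/√17.03) / (0.738/√17.03 + 2.41/√28.01) = 0.1788/(0.1788 + 0.4554) = 0.282.

0.282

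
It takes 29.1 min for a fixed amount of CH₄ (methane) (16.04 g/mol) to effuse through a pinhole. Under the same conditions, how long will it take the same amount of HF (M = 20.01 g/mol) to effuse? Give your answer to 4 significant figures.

By Graham's law, t_HF/t_CH₄ = √(M_HF/M_CH₄) = √(20.01/16.04) = √1.248 = 1.117.
So the time for HF is 29.1 × 1.117 = 32.50 min.

32.50 min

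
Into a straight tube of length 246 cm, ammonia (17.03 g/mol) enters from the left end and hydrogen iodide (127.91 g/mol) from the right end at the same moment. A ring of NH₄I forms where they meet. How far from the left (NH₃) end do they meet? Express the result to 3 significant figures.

In equal time, each gas travels a distance ∝ its rate ∝ 1/√M, so d_NH₃/d_HI = √(M_HI/M_NH₃) = √(127.91/17.03) = 2.741.
With d_NH₃ + d_HI = 246 cm, d_HI = 246/(1 + 2.741) = 65.76 cm.
d_NH₃ = 246 − 65.76 = 180 cm.

180 cm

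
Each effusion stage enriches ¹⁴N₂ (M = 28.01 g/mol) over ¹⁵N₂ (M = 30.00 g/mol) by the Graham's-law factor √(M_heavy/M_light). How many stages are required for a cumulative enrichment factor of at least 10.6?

Single-stage factor α = √(30.00/28.01), so ln α = ½ ln(1.07105) = 0.03432.
Need α^N ≥ 10.6 ⇒ N ≥ ln(10.6) / ln α = 2.361 / 0.03432 = 68.79.
So at least 69 stages are needed.

69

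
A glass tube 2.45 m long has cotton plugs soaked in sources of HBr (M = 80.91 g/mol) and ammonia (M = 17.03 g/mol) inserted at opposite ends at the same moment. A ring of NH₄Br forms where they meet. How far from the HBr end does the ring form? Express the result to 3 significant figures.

Distances travelled in equal time are proportional to diffusion rates, so d_HBr/d_NH₃ = √(M_NH₃/M_HBr) = √(17.03/80.91) = 0.4588.
With d_HBr + d_NH₃ = 2.45 m, d_NH₃ = 2.45/(1 + 0.4588) = 1.679 m.
d_HBr = 2.45 − 1.679 = 0.771 m.

0.771 m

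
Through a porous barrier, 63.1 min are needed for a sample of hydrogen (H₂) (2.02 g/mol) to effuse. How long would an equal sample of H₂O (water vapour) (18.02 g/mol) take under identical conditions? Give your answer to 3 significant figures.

By Graham's law, t_H₂O/t_H₂ = √(M_H₂O/M_H₂) = √(18.02/2.02) = √8.921 = 2.987.
So the time for H₂O is 63.1 × 2.987 = 188 min.

188 min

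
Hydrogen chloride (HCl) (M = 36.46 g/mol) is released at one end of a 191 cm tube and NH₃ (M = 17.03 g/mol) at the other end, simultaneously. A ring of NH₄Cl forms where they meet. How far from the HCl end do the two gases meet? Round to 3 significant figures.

In equal time, each gas travels a distance ∝ its rate ∝ 1/√M, so d_HCl/d_NH₃ = √(M_NH₃/M_HCl) = √(17.03/36.46) = 0.6834.
With d_HCl + d_NH₃ = 191 cm, d_NH₃ = 191/(1 + 0.6834) = 113.5 cm.
d_HCl = 191 − 113.5 = 77.5 cm.

77.5 cm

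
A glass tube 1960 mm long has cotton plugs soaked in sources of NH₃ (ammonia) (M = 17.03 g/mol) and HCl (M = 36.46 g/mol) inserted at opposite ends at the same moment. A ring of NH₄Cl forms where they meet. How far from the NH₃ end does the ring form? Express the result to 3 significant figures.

Graham's law gives d_NH₃/d_HCl = rate_NH₃/rate_HCl = √(M_HCl/M_NH₃) = √(36.46/17.03) = 1.463.
With d_NH₃ + d_HCl = 1960 mm, d_HCl = 1960/(1 + 1.463) = 795.7 mm.
d_NH₃ = 1960 − 795.7 = 1160 mm.

1160 mm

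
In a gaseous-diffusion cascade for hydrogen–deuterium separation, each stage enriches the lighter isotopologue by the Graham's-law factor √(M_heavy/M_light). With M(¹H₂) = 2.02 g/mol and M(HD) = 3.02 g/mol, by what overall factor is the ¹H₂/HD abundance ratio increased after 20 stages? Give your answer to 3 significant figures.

Each stage multiplies the ratio by α = √(3.02/2.02), so after 20 stages the overall factor is α^20 = (3.02/2.02)^(20/2).
= 1.49505^10 = 55.8.

55.8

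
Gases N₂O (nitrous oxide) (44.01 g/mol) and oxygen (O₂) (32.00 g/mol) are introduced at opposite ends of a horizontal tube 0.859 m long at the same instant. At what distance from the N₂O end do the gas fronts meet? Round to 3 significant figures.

Distances travelled in equal time are proportional to diffusion rates, so d_N₂O/d_O₂ = √(M_O₂/M_N₂O) = √(32.00/44.01) = 0.8527.
With d_N₂O + d_O₂ = 0.859 m, d_O₂ = 0.859/(1 + 0.8527) = 0.4636 m.
d_N₂O = 0.859 − 0.4636 = 0.395 m.

0.395 m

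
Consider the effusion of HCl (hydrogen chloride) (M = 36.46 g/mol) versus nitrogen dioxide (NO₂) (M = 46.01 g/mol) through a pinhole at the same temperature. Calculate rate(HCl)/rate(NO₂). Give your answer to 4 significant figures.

From Graham's law, rate_HCl/rate_NO₂ = √(M_NO₂/M_HCl) = √(46.01/36.46) = √1.262 = 1.123.

1.123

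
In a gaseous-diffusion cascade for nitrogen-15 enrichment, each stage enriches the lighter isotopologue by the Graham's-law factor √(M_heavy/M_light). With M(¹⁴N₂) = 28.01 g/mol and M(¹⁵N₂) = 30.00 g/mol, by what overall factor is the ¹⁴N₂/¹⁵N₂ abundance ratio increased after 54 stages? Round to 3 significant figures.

6.38

The single-stage factor is √(M_heavy/M_light), so 54 stages give [√(30.00/28.01)]^54 = (30.00/28.01)^(54/2).
= 1.07105^27 = 6.38.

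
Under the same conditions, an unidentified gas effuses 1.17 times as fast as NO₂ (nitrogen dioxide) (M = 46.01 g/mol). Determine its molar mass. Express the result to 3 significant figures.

Since effusion rate ∝ 1/√M, rate_X/rate_NO₂ = √(M_NO₂/M_X).
1.17 = √(46.01/M_X)
M_X = 46.01 / 1.17² = 46.01 / 1.369 = 33.6 g/mol

33.6 g/mol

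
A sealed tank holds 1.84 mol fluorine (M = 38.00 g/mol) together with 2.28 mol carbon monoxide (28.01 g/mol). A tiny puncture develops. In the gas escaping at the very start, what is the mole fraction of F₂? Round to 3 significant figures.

0.409

Effusion rate of each component ∝ n_i/√M_i (partial pressure × 1/√M).
So x_F₂ in the escaping gas = (n_F₂/√M_F₂) / Σ(n_i/√M_i)
= (1.84/√38.00) / (1.84/√38.00 + 2.28/√28.01) = 0.2985/(0.2985 + 0.4308) = 0.409.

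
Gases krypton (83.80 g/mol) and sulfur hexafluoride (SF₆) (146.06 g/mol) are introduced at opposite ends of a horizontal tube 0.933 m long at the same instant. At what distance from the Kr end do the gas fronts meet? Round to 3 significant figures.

0.531 m

The fronts meet when d_Kr + d_SF₆ = L with d_Kr/d_SF₆ = √(M_SF₆/M_Kr) (Graham's law). Here √(M_SF₆/M_Kr) = √(146.06/83.80) = 1.320.
With d_Kr + d_SF₆ = 0.933 m, d_SF₆ = 0.933/(1 + 1.320) = 0.4021 m.
d_Kr = 0.933 − 0.4021 = 0.531 m.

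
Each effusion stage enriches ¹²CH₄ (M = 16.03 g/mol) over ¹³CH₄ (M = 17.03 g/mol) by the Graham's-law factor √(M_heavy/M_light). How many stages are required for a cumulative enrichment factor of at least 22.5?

Single-stage factor α = √(17.03/16.03), so ln α = ½ ln(1.06238) = 0.03026.
Need α^N ≥ 22.5 ⇒ N ≥ ln(22.5) / ln α = 3.114 / 0.03026 = 102.90.
So at least 103 stages are needed.

103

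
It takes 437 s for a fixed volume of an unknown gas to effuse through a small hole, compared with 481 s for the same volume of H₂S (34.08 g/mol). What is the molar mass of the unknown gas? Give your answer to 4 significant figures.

Since effusion rate ∝ 1/√M, t_X/t_H₂S = √(M_X/M_H₂S).
437/481 = 0.9085 = √(M_X/34.08)
M_X = 34.08 × 0.9085² = 34.08 × 0.8254 = 28.13 g/mol

28.13 g/mol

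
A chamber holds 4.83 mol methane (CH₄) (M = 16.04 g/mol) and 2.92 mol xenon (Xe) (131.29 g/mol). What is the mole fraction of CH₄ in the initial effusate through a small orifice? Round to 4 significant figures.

Effusion rate of each component ∝ n_i/√M_i (partial pressure × 1/√M).
So x_CH₄ in the escaping gas = (n_CH₄/√M_CH₄) / Σ(n_i/√M_i)
= (4.83/√16.04) / (4.83/√16.04 + 2.92/√131.29) = 1.206/(1.206 + 0.2548) = 0.8256.

0.8256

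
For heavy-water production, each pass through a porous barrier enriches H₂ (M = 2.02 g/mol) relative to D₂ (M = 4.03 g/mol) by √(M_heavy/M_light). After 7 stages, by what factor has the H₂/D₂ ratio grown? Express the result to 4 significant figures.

11.22

Each stage multiplies the ratio by α = √(4.03/2.02), so after 7 stages the overall factor is α^7 = (4.03/2.02)^(7/2).
= 1.99505^(7/2) = 11.22.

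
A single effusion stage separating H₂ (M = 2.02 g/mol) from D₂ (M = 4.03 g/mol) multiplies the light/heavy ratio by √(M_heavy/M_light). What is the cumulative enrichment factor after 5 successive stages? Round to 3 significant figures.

5.62

Overall factor = α^5 with α = √(4.03/2.02), i.e. (4.03/2.02)^(5/2).
= 1.99505^(5/2) = 5.62.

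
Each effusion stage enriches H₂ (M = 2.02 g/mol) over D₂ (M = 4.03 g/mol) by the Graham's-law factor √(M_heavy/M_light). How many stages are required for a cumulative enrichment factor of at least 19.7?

9

Per stage α = (4.03/2.02)^(1/2) = 1.99505^0.5, giving ln α = 0.3453.
Need α^N ≥ 19.7 ⇒ N ≥ ln(19.7) / ln α = 2.981 / 0.3453 = 8.63.
So at least 9 stages are needed.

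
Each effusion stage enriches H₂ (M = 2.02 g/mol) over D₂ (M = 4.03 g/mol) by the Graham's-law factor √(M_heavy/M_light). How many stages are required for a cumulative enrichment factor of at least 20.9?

Per stage α = (4.03/2.02)^(1/2) = 1.99505^0.5, giving ln α = 0.3453.
Need α^N ≥ 20.9 ⇒ N ≥ ln(20.9) / ln α = 3.040 / 0.3453 = 8.80.
So at least 9 stages are needed.

9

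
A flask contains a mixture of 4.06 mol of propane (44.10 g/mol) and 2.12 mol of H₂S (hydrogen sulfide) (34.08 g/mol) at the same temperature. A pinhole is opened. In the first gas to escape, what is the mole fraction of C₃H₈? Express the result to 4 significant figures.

0.6274

Effusion rate of each component ∝ n_i/√M_i (partial pressure × 1/√M).
x_C₃H₈(eff) = (n_C₃H₈/√M_C₃H₈) / (n_C₃H₈/√M_C₃H₈ + n_H₂S/√M_H₂S)
= (4.06/√44.10) / (4.06/√44.10 + 2.12/√34.08) = 0.6114/(0.6114 + 0.3632) = 0.6274.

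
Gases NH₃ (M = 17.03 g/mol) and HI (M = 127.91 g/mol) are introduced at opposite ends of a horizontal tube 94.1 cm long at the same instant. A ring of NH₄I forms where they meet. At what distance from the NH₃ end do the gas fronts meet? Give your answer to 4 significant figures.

In equal time, each gas travels a distance ∝ its rate ∝ 1/√M, so d_NH₃/d_HI = √(M_HI/M_NH₃) = √(127.91/17.03) = 2.741.
With d_NH₃ + d_HI = 94.1 cm, d_HI = 94.1/(1 + 2.741) = 25.16 cm.
d_NH₃ = 94.1 − 25.16 = 68.94 cm.

68.94 cm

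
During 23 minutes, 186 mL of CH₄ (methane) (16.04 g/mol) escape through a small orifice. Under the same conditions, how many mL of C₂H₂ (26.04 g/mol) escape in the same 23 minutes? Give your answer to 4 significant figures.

146.0 mL

Since effusion rate ∝ 1/√M, rate_C₂H₂/rate_CH₄ = √(M_CH₄/M_C₂H₂) = √(16.04/26.04) = √0.6160 = 0.7848.
So the volume for C₂H₂ is 186 × 0.7848 = 146.0 mL.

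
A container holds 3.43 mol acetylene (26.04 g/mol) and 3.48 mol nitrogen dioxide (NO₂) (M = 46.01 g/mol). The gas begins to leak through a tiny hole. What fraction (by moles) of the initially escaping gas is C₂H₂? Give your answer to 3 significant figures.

0.567

Effusion rate of each component ∝ n_i/√M_i (partial pressure × 1/√M).
So x_C₂H₂ in the escaping gas = (n_C₂H₂/√M_C₂H₂) / Σ(n_i/√M_i)
= (3.43/√26.04) / (3.43/√26.04 + 3.48/√46.01) = 0.6722/(0.6722 + 0.5130) = 0.567.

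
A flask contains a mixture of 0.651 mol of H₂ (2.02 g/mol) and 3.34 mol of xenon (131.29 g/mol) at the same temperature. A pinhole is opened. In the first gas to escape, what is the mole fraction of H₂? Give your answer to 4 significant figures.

The effusion rate of species i is ∝ p_i/√M_i ∝ n_i/√M_i.
Mole fraction of H₂ in the effusate = (n_H₂/√M_H₂) / (n_H₂/√M_H₂ + n_Xe/√M_Xe)
= (0.651/√2.02) / (0.651/√2.02 + 3.34/√131.29) = 0.4580/(0.4580 + 0.2915) = 0.6111.

0.6111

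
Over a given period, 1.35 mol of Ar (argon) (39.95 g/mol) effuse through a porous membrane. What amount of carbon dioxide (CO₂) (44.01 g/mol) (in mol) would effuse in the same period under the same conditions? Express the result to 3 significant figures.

1.29 mol

Using Graham's law: rate_CO₂/rate_Ar = √(M_Ar/M_CO₂) = √(39.95/44.01) = √0.9077 = 0.9528.
So the amount for CO₂ is 1.35 × 0.9528 = 1.29 mol.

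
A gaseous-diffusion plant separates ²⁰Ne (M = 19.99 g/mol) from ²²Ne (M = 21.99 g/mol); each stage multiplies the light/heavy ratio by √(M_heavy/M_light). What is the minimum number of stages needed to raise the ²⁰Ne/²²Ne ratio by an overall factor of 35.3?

Per stage α = (21.99/19.99)^(1/2) = 1.10005^0.5, giving ln α = 0.04768.
Need α^N ≥ 35.3 ⇒ N ≥ ln(35.3) / ln α = 3.564 / 0.04768 = 74.75.
Minimum whole number of stages: N = 75.

75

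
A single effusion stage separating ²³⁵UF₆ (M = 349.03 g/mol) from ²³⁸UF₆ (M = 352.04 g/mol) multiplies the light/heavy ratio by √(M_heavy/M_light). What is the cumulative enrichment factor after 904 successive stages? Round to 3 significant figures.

48.5

After 904 stages the ratio has grown by (√(352.04/349.03))^904 = (352.04/349.03)^(904/2).
= 1.00862^452 = 48.5.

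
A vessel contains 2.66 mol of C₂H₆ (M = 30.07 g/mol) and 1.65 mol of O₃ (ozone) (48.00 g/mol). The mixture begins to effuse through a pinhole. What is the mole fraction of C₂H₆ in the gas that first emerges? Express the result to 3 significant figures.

The effusion rate of species i is ∝ p_i/√M_i ∝ n_i/√M_i.
x_C₂H₆(eff) = (n_C₂H₆/√M_C₂H₆) / (n_C₂H₆/√M_C₂H₆ + n_O₃/√M_O₃)
= (2.66/√30.07) / (2.66/√30.07 + 1.65/√48.00) = 0.4851/(0.4851 + 0.2382) = 0.671.

0.671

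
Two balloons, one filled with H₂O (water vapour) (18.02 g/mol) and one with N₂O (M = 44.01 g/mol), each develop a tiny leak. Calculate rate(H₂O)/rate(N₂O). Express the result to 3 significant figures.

From Graham's law, rate_H₂O/rate_N₂O = √(M_N₂O/M_H₂O) = √(44.01/18.02) = √2.442 = 1.56.

1.56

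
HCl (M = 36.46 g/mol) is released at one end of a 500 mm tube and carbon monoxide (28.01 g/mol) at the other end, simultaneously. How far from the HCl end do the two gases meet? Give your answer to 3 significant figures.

234 mm

Distances travelled in equal time are proportional to diffusion rates, so d_HCl/d_CO = √(M_CO/M_HCl) = √(28.01/36.46) = 0.8765.
With d_HCl + d_CO = 500 mm, d_CO = 500/(1 + 0.8765) = 266.5 mm.
d_HCl = 500 − 266.5 = 234 mm.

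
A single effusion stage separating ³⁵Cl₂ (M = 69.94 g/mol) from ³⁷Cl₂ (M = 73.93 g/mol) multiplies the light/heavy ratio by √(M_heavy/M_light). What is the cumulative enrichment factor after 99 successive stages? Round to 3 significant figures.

After 99 stages the ratio has grown by (√(73.93/69.94))^99 = (73.93/69.94)^(99/2).
= 1.05705^(99/2) = 15.6.

15.6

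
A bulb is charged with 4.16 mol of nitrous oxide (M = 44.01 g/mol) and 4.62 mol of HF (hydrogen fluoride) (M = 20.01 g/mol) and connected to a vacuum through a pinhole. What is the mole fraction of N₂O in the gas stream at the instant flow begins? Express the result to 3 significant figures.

0.378

Effusion rate of each component ∝ n_i/√M_i (partial pressure × 1/√M).
Mole fraction of N₂O in the effusate = (n_N₂O/√M_N₂O) / (n_N₂O/√M_N₂O + n_HF/√M_HF)
= (4.16/√44.01) / (4.16/√44.01 + 4.62/√20.01) = 0.6271/(0.6271 + 1.033) = 0.378.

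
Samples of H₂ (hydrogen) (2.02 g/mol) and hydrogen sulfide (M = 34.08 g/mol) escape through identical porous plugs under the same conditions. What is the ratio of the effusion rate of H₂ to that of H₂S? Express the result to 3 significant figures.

Since effusion rate ∝ 1/√M, rate_H₂/rate_H₂S = √(M_H₂S/M_H₂) = √(34.08/2.02) = √16.87 = 4.11.

4.11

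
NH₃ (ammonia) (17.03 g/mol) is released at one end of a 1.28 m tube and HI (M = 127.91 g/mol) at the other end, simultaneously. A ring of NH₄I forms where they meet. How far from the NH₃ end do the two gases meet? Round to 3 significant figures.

In equal time, each gas travels a distance ∝ its rate ∝ 1/√M, so d_NH₃/d_HI = √(M_HI/M_NH₃) = √(127.91/17.03) = 2.741.
With d_NH₃ + d_HI = 1.28 m, d_HI = 1.28/(1 + 2.741) = 0.3422 m.
d_NH₃ = 1.28 − 0.3422 = 0.938 m.

0.938 m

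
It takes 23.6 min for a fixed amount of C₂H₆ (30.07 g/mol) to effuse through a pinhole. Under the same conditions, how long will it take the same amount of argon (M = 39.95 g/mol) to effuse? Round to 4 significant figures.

27.20 min

From Graham's law, t_Ar/t_C₂H₆ = √(M_Ar/M_C₂H₆) = √(39.95/30.07) = √1.329 = 1.153.
So the time for Ar is 23.6 × 1.153 = 27.20 min.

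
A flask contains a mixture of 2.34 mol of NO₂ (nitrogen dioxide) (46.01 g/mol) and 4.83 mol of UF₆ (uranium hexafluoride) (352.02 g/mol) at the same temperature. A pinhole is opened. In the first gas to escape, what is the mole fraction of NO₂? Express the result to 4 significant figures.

0.5727

Effusion rate of each component ∝ n_i/√M_i (partial pressure × 1/√M).
Mole fraction of NO₂ in the effusate = (n_NO₂/√M_NO₂) / (n_NO₂/√M_NO₂ + n_UF₆/√M_UF₆)
= (2.34/√46.01) / (2.34/√46.01 + 4.83/√352.02) = 0.3450/(0.3450 + 0.2574) = 0.5727.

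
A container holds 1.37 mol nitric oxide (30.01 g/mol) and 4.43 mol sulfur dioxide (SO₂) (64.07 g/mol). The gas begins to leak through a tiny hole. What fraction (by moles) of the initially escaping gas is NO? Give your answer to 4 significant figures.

0.3112

Effusion rate of each component ∝ n_i/√M_i (partial pressure × 1/√M).
Mole fraction of NO in the effusate = (n_NO/√M_NO) / (n_NO/√M_NO + n_SO₂/√M_SO₂)
= (1.37/√30.01) / (1.37/√30.01 + 4.43/√64.07) = 0.2501/(0.2501 + 0.5534) = 0.3112.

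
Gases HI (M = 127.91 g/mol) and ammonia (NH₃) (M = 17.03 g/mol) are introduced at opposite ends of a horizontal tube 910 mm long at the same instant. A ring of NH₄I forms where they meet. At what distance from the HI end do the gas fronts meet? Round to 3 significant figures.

243 mm

Distances travelled in equal time are proportional to diffusion rates, so d_HI/d_NH₃ = √(M_NH₃/M_HI) = √(17.03/127.91) = 0.3649.
With d_HI + d_NH₃ = 910 mm, d_NH₃ = 910/(1 + 0.3649) = 666.7 mm.
d_HI = 910 − 666.7 = 243 mm.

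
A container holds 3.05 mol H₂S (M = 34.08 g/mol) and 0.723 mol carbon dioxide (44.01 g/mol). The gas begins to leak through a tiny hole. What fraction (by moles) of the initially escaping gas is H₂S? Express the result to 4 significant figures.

0.8274

Effusion rate of each component ∝ n_i/√M_i (partial pressure × 1/√M).
So x_H₂S in the escaping gas = (n_H₂S/√M_H₂S) / Σ(n_i/√M_i)
= (3.05/√34.08) / (3.05/√34.08 + 0.723/√44.01) = 0.5225/(0.5225 + 0.1090) = 0.8274.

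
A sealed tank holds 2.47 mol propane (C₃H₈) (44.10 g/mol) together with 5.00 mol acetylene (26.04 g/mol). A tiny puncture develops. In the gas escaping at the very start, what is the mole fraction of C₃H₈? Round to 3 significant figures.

0.275

Rate_i ∝ x_i/√M_i (Graham's law weighted by mole fraction), so the effusate composition follows n_i/√M_i.
So x_C₃H₈ in the escaping gas = (n_C₃H₈/√M_C₃H₈) / Σ(n_i/√M_i)
= (2.47/√44.10) / (2.47/√44.10 + 5.00/√26.04) = 0.3719/(0.3719 + 0.9798) = 0.275.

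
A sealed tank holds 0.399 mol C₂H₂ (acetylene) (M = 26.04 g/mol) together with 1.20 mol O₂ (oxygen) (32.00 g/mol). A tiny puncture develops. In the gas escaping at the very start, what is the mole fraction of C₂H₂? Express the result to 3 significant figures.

0.269

Rate_i ∝ x_i/√M_i (Graham's law weighted by mole fraction), so the effusate composition follows n_i/√M_i.
So x_C₂H₂ in the escaping gas = (n_C₂H₂/√M_C₂H₂) / Σ(n_i/√M_i)
= (0.399/√26.04) / (0.399/√26.04 + 1.20/√32.00) = 0.07819/(0.07819 + 0.2121) = 0.269.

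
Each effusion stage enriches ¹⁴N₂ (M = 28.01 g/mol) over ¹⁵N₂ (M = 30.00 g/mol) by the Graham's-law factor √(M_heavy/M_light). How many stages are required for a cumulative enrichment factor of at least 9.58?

66

Single-stage factor α = √(30.00/28.01), so ln α = ½ ln(1.07105) = 0.03432.
Need α^N ≥ 9.58 ⇒ N ≥ ln(9.58) / ln α = 2.260 / 0.03432 = 65.85.
Minimum whole number of stages: N = 66.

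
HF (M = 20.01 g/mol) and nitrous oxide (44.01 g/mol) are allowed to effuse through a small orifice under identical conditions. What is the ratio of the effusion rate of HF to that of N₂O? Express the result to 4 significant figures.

Since effusion rate ∝ 1/√M, rate_HF/rate_N₂O = √(M_N₂O/M_HF) = √(44.01/20.01) = √2.199 = 1.483.

1.483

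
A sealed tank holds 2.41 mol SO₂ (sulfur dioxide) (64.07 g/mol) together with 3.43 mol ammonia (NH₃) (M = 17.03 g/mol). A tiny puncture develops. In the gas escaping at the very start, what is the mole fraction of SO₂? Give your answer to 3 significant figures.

0.266

Rate_i ∝ x_i/√M_i (Graham's law weighted by mole fraction), so the effusate composition follows n_i/√M_i.
Mole fraction of SO₂ in the effusate = (n_SO₂/√M_SO₂) / (n_SO₂/√M_SO₂ + n_NH₃/√M_NH₃)
= (2.41/√64.07) / (2.41/√64.07 + 3.43/√17.03) = 0.3011/(0.3011 + 0.8312) = 0.266.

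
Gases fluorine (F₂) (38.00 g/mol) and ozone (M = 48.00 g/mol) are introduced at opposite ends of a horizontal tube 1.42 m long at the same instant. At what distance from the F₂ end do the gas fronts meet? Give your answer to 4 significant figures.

In equal time, each gas travels a distance ∝ its rate ∝ 1/√M, so d_F₂/d_O₃ = √(M_O₃/M_F₂) = √(48.00/38.00) = 1.124.
With d_F₂ + d_O₃ = 1.42 m, d_O₃ = 1.42/(1 + 1.124) = 0.6686 m.
d_F₂ = 1.42 − 0.6686 = 0.7514 m.

0.7514 m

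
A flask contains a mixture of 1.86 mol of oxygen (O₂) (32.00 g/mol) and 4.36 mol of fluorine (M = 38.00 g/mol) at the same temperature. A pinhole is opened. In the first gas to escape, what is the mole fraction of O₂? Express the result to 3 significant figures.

Each component's effusion rate ∝ (its partial pressure)·(1/√M) ∝ n_i/√M_i.
Mole fraction of O₂ in the effusate = (n_O₂/√M_O₂) / (n_O₂/√M_O₂ + n_F₂/√M_F₂)
= (1.86/√32.00) / (1.86/√32.00 + 4.36/√38.00) = 0.3288/(0.3288 + 0.7073) = 0.317.

0.317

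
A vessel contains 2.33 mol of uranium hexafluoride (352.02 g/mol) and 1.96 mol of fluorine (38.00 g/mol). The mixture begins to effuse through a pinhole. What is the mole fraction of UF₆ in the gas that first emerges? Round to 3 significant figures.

Rate_i ∝ x_i/√M_i (Graham's law weighted by mole fraction), so the effusate composition follows n_i/√M_i.
x_UF₆(eff) = (n_UF₆/√M_UF₆) / (n_UF₆/√M_UF₆ + n_F₂/√M_F₂)
= (2.33/√352.02) / (2.33/√352.02 + 1.96/√38.00) = 0.1242/(0.1242 + 0.3180) = 0.281.

0.281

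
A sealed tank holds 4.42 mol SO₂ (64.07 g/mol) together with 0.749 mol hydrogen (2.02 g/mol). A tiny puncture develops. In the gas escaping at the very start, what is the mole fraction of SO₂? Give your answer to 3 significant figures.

Rate_i ∝ x_i/√M_i (Graham's law weighted by mole fraction), so the effusate composition follows n_i/√M_i.
So x_SO₂ in the escaping gas = (n_SO₂/√M_SO₂) / Σ(n_i/√M_i)
= (4.42/√64.07) / (4.42/√64.07 + 0.749/√2.02) = 0.5522/(0.5522 + 0.5270) = 0.512.

0.512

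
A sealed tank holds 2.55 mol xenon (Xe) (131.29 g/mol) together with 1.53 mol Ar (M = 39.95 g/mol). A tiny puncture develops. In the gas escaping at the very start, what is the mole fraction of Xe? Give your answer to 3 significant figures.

0.479

Each component's effusion rate ∝ (its partial pressure)·(1/√M) ∝ n_i/√M_i.
So x_Xe in the escaping gas = (n_Xe/√M_Xe) / Σ(n_i/√M_i)
= (2.55/√131.29) / (2.55/√131.29 + 1.53/√39.95) = 0.2225/(0.2225 + 0.2421) = 0.479.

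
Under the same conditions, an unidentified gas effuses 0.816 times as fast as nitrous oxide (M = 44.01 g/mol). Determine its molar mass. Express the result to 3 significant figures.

66.1 g/mol

Using Graham's law: rate_X/rate_N₂O = √(M_N₂O/M_X).
0.816 = √(44.01/M_X)
M_X = 44.01 / 0.816² = 44.01 / 0.6659 = 66.1 g/mol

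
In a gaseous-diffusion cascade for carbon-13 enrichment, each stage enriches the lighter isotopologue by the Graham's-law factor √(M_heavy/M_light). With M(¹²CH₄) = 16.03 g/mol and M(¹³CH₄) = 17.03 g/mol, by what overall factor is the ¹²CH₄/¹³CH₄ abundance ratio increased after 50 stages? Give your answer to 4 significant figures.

4.540

The single-stage factor is √(M_heavy/M_light), so 50 stages give [√(17.03/16.03)]^50 = (17.03/16.03)^(50/2).
= 1.06238^25 = 4.540.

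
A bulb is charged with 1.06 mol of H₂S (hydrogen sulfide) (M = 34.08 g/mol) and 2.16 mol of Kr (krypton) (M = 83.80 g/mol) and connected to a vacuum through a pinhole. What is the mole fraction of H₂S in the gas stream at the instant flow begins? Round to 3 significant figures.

Effusion rate of each component ∝ n_i/√M_i (partial pressure × 1/√M).
x_H₂S(eff) = (n_H₂S/√M_H₂S) / (n_H₂S/√M_H₂S + n_Kr/√M_Kr)
= (1.06/√34.08) / (1.06/√34.08 + 2.16/√83.80) = 0.1816/(0.1816 + 0.2360) = 0.435.

0.435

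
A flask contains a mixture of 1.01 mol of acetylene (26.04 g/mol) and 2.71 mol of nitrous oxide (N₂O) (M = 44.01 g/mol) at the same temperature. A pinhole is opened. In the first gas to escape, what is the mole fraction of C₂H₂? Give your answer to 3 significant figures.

0.326

Rate_i ∝ x_i/√M_i (Graham's law weighted by mole fraction), so the effusate composition follows n_i/√M_i.
x_C₂H₂(eff) = (n_C₂H₂/√M_C₂H₂) / (n_C₂H₂/√M_C₂H₂ + n_N₂O/√M_N₂O)
= (1.01/√26.04) / (1.01/√26.04 + 2.71/√44.01) = 0.1979/(0.1979 + 0.4085) = 0.326.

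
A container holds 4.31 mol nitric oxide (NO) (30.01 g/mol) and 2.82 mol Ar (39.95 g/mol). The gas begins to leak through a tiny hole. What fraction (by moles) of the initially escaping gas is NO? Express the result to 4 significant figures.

0.6381

Each component's effusion rate ∝ (its partial pressure)·(1/√M) ∝ n_i/√M_i.
So x_NO in the escaping gas = (n_NO/√M_NO) / Σ(n_i/√M_i)
= (4.31/√30.01) / (4.31/√30.01 + 2.82/√39.95) = 0.7868/(0.7868 + 0.4462) = 0.6381.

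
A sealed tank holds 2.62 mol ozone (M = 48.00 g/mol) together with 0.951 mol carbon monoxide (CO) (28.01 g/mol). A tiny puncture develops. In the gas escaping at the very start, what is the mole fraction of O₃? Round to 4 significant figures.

The effusion rate of species i is ∝ p_i/√M_i ∝ n_i/√M_i.
Mole fraction of O₃ in the effusate = (n_O₃/√M_O₃) / (n_O₃/√M_O₃ + n_CO/√M_CO)
= (2.62/√48.00) / (2.62/√48.00 + 0.951/√28.01) = 0.3782/(0.3782 + 0.1797) = 0.6779.

0.6779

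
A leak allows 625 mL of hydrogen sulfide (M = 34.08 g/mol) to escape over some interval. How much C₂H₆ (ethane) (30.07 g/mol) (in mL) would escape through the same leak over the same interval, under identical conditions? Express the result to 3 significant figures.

665 mL

Since effusion rate ∝ 1/√M, rate_C₂H₆/rate_H₂S = √(M_H₂S/M_C₂H₆) = √(34.08/30.07) = √1.133 = 1.065.
So the volume for C₂H₆ is 625 × 1.065 = 665 mL.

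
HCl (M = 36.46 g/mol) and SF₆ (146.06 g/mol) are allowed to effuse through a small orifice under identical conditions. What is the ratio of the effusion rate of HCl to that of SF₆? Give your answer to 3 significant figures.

From Graham's law, rate_HCl/rate_SF₆ = √(M_SF₆/M_HCl) = √(146.06/36.46) = √4.006 = 2.00.

2.00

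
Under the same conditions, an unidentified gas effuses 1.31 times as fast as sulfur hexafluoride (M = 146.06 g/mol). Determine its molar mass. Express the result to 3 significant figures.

From Graham's law, rate_X/rate_SF₆ = √(M_SF₆/M_X).
1.31 = √(146.06/M_X)
M_X = 146.06 / 1.31² = 146.06 / 1.716 = 85.1 g/mol

85.1 g/mol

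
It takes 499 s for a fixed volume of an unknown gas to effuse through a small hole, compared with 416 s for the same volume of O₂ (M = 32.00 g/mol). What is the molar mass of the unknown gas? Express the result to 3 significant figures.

46.0 g/mol

From Graham's law, t_X/t_O₂ = √(M_X/M_O₂).
499/416 = 1.200 = √(M_X/32.00)
M_X = 32.00 × 1.200² = 32.00 × 1.439 = 46.0 g/mol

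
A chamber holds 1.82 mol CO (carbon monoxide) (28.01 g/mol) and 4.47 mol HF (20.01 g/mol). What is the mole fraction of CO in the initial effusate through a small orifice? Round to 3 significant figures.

0.256

Effusion rate of each component ∝ n_i/√M_i (partial pressure × 1/√M).
Mole fraction of CO in the effusate = (n_CO/√M_CO) / (n_CO/√M_CO + n_HF/√M_HF)
= (1.82/√28.01) / (1.82/√28.01 + 4.47/√20.01) = 0.3439/(0.3439 + 0.9993) = 0.256.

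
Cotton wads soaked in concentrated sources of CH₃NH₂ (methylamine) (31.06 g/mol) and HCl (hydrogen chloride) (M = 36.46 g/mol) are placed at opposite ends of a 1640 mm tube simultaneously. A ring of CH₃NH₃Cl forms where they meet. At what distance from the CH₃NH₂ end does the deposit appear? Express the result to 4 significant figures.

852.8 mm

Graham's law gives d_CH₃NH₂/d_HCl = rate_CH₃NH₂/rate_HCl = √(M_HCl/M_CH₃NH₂) = √(36.46/31.06) = 1.083.
With d_CH₃NH₂ + d_HCl = 1640 mm, d_HCl = 1640/(1 + 1.083) = 787.2 mm.
d_CH₃NH₂ = 1640 − 787.2 = 852.8 mm.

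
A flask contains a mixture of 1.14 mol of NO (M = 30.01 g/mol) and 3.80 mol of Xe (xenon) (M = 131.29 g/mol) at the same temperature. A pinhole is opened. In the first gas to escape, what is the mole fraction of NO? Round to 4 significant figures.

0.3856

Rate_i ∝ x_i/√M_i (Graham's law weighted by mole fraction), so the effusate composition follows n_i/√M_i.
Mole fraction of NO in the effusate = (n_NO/√M_NO) / (n_NO/√M_NO + n_Xe/√M_Xe)
= (1.14/√30.01) / (1.14/√30.01 + 3.80/√131.29) = 0.2081/(0.2081 + 0.3316) = 0.3856.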